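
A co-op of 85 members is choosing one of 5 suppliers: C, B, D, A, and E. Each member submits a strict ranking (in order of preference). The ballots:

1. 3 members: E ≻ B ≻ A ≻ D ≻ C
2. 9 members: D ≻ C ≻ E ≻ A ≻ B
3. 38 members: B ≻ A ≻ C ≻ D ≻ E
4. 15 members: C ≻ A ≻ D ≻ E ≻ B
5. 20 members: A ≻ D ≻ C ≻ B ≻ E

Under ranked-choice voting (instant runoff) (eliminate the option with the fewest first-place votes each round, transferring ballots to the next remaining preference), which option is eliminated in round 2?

Round 1: C 15, B 38, D 9, A 20, E 3. Eliminate E.
Round 2: C 15, B 41, D 9, A 20. Eliminate D.

D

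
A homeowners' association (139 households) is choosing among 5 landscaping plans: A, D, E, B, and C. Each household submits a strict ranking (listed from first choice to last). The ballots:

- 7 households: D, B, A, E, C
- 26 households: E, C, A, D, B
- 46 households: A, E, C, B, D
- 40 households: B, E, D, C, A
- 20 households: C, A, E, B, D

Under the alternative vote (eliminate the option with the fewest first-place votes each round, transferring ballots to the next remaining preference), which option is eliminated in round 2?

C

Round 1: A 46, D 7, E 26, B 40, C 20. Eliminate D.
Round 2: A 46, E 26, B 47, C 20. Eliminate C.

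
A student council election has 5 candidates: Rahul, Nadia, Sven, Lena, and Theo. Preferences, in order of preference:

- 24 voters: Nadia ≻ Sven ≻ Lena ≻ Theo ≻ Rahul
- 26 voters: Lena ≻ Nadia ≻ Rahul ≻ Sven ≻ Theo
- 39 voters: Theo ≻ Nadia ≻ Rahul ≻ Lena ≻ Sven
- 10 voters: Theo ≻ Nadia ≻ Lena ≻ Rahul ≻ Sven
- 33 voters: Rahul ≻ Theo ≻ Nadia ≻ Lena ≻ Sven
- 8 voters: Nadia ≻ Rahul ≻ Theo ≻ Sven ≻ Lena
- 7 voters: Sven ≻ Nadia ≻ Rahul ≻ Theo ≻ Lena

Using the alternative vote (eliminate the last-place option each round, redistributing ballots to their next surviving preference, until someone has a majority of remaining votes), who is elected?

Round 1: Rahul 33, Nadia 32, Sven 7, Lena 26, Theo 49. Eliminate Sven.
Round 2: Rahul 33, Nadia 39, Lena 26, Theo 49. Eliminate Lena.
Round 3: Rahul 33, Nadia 65, Theo 49. Eliminate Rahul.
Round 4: Nadia 65, Theo 82. Theo has a majority.

Theo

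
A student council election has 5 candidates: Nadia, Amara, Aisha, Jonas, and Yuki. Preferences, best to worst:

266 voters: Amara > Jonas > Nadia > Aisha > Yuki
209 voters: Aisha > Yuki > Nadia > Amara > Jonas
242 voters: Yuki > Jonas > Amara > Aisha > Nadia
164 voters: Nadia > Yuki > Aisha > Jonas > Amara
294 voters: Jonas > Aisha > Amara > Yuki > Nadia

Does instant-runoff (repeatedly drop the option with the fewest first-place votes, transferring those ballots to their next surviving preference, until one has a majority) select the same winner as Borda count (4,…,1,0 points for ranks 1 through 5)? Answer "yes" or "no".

Instant-runoff — R1 Nadia 164, Amara 266, Aisha 209, Jonas 294, Yuki 242 (Nadia out); R2 Amara 266, Aisha 209, Jonas 294, Yuki 406 (Aisha out); R3 Amara 266, Jonas 294, Yuki 615 (Yuki winner). Winner: Yuki.
Borda — scores: Nadia 1606, Amara 2345, Aisha 2554, Jonas 2864, Yuki 2381. Winner: Jonas.
The two methods disagree.

no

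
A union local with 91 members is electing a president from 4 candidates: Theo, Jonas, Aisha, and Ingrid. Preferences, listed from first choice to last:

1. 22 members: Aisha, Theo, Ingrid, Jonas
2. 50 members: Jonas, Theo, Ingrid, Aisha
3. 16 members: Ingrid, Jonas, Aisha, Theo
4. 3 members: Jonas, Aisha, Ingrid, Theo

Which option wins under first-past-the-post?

Jonas

First-place votes: Theo 0, Jonas 53, Aisha 22, Ingrid 16.
Jonas has the most first-place votes.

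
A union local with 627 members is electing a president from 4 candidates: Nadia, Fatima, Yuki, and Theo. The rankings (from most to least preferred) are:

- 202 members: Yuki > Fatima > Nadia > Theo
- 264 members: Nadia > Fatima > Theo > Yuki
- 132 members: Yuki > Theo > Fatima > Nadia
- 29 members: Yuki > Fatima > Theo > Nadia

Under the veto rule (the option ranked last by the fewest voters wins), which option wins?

Last-place votes: Nadia 161, Fatima 0, Yuki 264, Theo 202.
Fatima is ranked last by the fewest voters, so Fatima wins.

Fatima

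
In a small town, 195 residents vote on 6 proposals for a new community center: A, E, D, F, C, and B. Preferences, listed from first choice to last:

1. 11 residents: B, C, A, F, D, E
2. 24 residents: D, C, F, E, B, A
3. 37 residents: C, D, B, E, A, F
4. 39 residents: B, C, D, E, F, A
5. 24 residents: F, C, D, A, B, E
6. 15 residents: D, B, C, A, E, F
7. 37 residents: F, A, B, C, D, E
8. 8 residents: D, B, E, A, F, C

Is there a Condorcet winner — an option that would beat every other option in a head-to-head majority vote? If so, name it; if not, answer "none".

Checking pairwise contests:
E beats A 108–87.
D beats E 195–0.
C beats D 148–47.
E beats F 99–96.
B beats C 110–85.
D beats B 108–87.
Every option loses at least one head-to-head, so there is no Condorcet winner.

none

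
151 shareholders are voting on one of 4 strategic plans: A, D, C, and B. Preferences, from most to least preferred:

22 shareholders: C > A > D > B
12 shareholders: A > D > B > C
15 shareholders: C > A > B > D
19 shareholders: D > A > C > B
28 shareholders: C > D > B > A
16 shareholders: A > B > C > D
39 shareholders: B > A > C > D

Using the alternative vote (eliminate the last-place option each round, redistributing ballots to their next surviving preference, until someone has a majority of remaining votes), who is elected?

A

Round 1: A 28, D 19, C 65, B 39. Eliminate D.
Round 2: A 47, C 65, B 39. Eliminate B.
Round 3: A 86, C 65. A has a majority.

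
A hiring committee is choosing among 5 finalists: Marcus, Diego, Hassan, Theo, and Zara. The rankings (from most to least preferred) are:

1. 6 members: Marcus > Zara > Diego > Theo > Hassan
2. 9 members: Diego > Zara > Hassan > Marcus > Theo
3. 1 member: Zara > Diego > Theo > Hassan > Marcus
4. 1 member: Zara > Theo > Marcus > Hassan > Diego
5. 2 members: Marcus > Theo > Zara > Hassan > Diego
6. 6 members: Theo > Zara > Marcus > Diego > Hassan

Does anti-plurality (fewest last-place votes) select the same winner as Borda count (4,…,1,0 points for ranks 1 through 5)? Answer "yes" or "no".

yes

Anti-plurality — last-place votes: Marcus 1, Diego 3, Hassan 12, Theo 9, Zara 0. Winner: Zara.
Borda — scores: Marcus 55, Diego 57, Hassan 22, Theo 41, Zara 75. Winner: Zara.
The two methods agree.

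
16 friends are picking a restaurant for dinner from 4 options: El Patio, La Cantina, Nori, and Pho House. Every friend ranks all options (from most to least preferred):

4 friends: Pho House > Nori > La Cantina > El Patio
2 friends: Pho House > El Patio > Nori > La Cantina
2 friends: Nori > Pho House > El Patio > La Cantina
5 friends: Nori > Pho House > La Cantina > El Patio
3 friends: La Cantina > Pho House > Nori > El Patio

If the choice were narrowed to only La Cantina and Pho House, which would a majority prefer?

Pho House

Voters preferring La Cantina to Pho House: 3; preferring Pho House to La Cantina: 13.
Pho House wins the head-to-head.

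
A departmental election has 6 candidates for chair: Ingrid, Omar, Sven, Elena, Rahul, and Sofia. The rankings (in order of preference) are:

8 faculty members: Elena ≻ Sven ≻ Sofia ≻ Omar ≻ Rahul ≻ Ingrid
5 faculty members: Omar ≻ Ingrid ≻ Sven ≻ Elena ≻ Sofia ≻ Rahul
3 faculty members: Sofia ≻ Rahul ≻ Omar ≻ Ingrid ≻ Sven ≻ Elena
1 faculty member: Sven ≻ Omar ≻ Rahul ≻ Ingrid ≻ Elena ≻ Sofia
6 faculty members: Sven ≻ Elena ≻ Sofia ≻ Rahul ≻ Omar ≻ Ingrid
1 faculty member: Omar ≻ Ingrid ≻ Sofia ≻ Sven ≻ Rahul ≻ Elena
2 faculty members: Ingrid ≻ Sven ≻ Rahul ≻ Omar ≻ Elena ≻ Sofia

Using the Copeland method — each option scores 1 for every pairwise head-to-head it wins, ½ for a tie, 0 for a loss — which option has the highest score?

Ingrid: loses to Omar, Sven, Elena, Rahul, and Sofia → score 0.
Omar: beats Ingrid and Rahul; loses to Sven, Elena, and Sofia → score 2.
Sven: beats Ingrid, Omar, Elena, Rahul, and Sofia → score 5.
Elena: beats Ingrid, Omar, Rahul, and Sofia; loses to Sven → score 4.
Rahul: beats Ingrid; loses to Omar, Sven, Elena, and Sofia → score 1.
Sofia: beats Ingrid, Omar, and Rahul; loses to Sven and Elena → score 3.
Sven has the best pairwise record.

Sven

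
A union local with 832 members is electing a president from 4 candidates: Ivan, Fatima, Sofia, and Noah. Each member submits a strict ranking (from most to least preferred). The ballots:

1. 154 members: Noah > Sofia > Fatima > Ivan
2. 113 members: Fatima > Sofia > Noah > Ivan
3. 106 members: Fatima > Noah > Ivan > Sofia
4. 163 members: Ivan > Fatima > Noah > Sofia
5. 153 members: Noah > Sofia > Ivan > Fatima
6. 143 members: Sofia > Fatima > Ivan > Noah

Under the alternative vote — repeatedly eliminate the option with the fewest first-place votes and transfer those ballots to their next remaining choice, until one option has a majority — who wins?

Round 1: Ivan 163, Fatima 219, Sofia 143, Noah 307. Eliminate Sofia.
Round 2: Ivan 163, Fatima 362, Noah 307. Eliminate Ivan.
Round 3: Fatima 525, Noah 307. Fatima has a majority.

Fatima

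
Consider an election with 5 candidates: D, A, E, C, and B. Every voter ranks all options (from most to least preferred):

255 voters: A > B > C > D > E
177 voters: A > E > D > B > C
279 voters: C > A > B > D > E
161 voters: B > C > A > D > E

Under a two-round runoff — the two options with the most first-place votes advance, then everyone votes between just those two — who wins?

Round 1 first-place votes: D 0, A 432, E 0, C 279, B 161.
A and C advance.
Runoff: A is preferred to C by 432 voters; C by 440.
C wins the runoff.

C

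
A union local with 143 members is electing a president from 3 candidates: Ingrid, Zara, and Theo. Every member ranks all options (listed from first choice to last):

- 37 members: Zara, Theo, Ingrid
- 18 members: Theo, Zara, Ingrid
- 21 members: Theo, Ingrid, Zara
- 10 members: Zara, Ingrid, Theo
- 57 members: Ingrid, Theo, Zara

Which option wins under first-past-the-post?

Ingrid

First-place votes: Ingrid 57, Zara 47, Theo 39.
Ingrid has the most first-place votes.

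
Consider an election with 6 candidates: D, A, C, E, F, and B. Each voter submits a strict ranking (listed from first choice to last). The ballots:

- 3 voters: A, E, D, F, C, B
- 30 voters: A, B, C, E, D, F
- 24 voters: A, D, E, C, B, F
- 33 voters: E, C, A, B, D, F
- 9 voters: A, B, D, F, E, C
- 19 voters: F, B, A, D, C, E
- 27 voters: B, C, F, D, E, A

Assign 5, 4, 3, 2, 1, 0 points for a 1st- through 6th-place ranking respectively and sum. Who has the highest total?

D: 3·3 + 30·1 + 24·4 + 33·1 + 9·3 + 19·2 + 27·2 = 287
A: 3·5 + 30·5 + 24·5 + 33·3 + 9·5 + 19·3 + 27·0 = 486
C: 3·1 + 30·3 + 24·2 + 33·4 + 9·0 + 19·1 + 27·4 = 400
E: 3·4 + 30·2 + 24·3 + 33·5 + 9·1 + 19·0 + 27·1 = 345
F: 3·2 + 30·0 + 24·0 + 33·0 + 9·2 + 19·5 + 27·3 = 200
B: 3·0 + 30·4 + 24·1 + 33·2 + 9·4 + 19·4 + 27·5 = 457
A has the highest Borda score (486).

A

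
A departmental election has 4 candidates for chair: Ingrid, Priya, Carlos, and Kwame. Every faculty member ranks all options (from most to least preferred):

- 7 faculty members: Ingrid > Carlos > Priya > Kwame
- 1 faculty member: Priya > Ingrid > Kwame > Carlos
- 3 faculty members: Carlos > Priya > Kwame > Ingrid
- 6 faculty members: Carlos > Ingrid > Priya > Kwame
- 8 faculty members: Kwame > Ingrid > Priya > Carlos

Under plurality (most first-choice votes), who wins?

First-place votes: Ingrid 7, Priya 1, Carlos 9, Kwame 8.
Carlos has the most first-place votes.

Carlos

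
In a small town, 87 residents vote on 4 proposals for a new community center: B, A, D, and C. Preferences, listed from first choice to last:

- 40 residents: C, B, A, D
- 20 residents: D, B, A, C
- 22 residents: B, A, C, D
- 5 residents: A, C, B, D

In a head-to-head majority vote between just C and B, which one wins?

C

Voters preferring C to B: 45; preferring B to C: 42.
C wins the head-to-head.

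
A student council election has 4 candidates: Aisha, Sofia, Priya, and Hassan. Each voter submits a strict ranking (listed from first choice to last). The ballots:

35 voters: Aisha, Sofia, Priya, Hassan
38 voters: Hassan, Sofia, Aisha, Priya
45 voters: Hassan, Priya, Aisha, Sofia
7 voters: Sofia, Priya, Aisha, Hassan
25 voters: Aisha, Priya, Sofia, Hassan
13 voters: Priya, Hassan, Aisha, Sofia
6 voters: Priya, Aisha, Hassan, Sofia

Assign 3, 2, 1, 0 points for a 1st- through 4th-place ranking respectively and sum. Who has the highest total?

Aisha

Aisha: 35·3 + 38·1 + 45·1 + 7·1 + 25·3 + 13·1 + 6·2 = 295
Sofia: 35·2 + 38·2 + 45·0 + 7·3 + 25·1 + 13·0 + 6·0 = 192
Priya: 35·1 + 38·0 + 45·2 + 7·2 + 25·2 + 13·3 + 6·3 = 246
Hassan: 35·0 + 38·3 + 45·3 + 7·0 + 25·0 + 13·2 + 6·1 = 281
Aisha has the highest Borda score (295).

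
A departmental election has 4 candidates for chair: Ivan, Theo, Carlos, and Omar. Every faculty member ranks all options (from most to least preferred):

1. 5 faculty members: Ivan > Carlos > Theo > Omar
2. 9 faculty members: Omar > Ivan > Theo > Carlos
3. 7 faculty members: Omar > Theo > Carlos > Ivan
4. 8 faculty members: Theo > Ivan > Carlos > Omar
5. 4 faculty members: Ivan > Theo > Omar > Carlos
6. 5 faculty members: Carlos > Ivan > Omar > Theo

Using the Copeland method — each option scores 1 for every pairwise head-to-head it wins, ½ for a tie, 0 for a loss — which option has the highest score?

Ivan: beats Theo, Carlos, and Omar → score 3.
Theo: beats Carlos; loses to Ivan and Omar → score 1.
Carlos: loses to Ivan, Theo, and Omar → score 0.
Omar: beats Theo and Carlos; loses to Ivan → score 2.
Ivan has the best pairwise record.

Ivan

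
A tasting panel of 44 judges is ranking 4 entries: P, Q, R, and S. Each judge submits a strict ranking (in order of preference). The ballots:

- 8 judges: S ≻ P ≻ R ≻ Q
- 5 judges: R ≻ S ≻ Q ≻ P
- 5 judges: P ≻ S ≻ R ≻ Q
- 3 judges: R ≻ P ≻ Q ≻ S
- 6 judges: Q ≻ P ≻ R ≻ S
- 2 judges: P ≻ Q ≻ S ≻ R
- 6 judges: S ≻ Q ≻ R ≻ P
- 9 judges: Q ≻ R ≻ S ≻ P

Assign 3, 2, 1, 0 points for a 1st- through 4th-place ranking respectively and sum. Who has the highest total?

S

P: 8·2 + 5·0 + 5·3 + 3·2 + 6·2 + 2·3 + 6·0 + 9·0 = 55
Q: 8·0 + 5·1 + 5·0 + 3·1 + 6·3 + 2·2 + 6·2 + 9·3 = 69
R: 8·1 + 5·3 + 5·1 + 3·3 + 6·1 + 2·0 + 6·1 + 9·2 = 67
S: 8·3 + 5·2 + 5·2 + 3·0 + 6·0 + 2·1 + 6·3 + 9·1 = 73
S has the highest Borda score (73).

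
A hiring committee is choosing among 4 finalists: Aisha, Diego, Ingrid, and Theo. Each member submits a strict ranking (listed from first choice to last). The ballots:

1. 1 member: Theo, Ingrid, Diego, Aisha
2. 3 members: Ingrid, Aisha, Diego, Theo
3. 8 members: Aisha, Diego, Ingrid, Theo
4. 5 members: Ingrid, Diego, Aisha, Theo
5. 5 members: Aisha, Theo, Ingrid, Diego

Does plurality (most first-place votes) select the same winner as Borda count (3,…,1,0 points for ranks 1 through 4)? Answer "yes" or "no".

yes

Plurality — first-place votes: Aisha 13, Diego 0, Ingrid 8, Theo 1. Winner: Aisha.
Borda — scores: Aisha 50, Diego 30, Ingrid 39, Theo 13. Winner: Aisha.
The two methods agree.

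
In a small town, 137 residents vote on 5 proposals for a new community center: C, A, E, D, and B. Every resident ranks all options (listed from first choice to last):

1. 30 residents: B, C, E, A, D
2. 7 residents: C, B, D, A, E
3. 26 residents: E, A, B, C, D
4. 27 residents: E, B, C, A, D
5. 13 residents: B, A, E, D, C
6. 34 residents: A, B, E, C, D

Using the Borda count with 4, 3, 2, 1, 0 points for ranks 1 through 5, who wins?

B

C: 30·3 + 7·4 + 26·1 + 27·2 + 13·0 + 34·1 = 232
A: 30·1 + 7·1 + 26·3 + 27·1 + 13·3 + 34·4 = 317
E: 30·2 + 7·0 + 26·4 + 27·4 + 13·2 + 34·2 = 366
D: 30·0 + 7·2 + 26·0 + 27·0 + 13·1 + 34·0 = 27
B: 30·4 + 7·3 + 26·2 + 27·3 + 13·4 + 34·3 = 428
B has the highest Borda score (428).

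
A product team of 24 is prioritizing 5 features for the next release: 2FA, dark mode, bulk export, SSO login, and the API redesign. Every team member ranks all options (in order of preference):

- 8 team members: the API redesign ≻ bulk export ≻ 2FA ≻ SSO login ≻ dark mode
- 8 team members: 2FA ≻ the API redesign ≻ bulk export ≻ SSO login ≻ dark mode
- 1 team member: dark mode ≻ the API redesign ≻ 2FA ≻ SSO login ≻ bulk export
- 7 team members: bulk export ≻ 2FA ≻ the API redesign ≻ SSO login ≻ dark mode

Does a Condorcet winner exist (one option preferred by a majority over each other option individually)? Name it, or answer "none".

Checking pairwise contests:
bulk export beats 2FA 15–9.
2FA beats dark mode 23–1.
the API redesign beats bulk export 17–7.
2FA beats SSO login 24–0.
2FA beats the API redesign 15–9.
Every option loses at least one head-to-head, so there is no Condorcet winner.

none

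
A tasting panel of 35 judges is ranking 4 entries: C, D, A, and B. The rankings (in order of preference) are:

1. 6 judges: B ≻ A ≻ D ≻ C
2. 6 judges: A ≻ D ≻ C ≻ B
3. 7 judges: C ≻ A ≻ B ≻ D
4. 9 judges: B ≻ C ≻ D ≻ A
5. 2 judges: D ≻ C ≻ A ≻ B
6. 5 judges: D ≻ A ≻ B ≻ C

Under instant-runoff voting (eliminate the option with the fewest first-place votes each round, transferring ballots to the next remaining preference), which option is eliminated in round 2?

Round 1: C 7, D 7, A 6, B 15. Eliminate A.
Round 2: C 7, D 13, B 15. Eliminate C.

C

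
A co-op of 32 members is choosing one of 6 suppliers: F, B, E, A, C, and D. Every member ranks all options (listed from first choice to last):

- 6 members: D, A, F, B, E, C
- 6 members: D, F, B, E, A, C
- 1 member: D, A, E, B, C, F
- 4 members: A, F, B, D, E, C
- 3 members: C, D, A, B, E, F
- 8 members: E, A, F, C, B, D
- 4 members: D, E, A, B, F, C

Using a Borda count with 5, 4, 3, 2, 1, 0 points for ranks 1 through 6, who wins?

F: 6·3 + 6·4 + 1·0 + 4·4 + 3·0 + 8·3 + 4·1 = 86
B: 6·2 + 6·3 + 1·2 + 4·3 + 3·2 + 8·1 + 4·2 = 66
E: 6·1 + 6·2 + 1·3 + 4·1 + 3·1 + 8·5 + 4·4 = 84
A: 6·4 + 6·1 + 1·4 + 4·5 + 3·3 + 8·4 + 4·3 = 107
C: 6·0 + 6·0 + 1·1 + 4·0 + 3·5 + 8·2 + 4·0 = 32
D: 6·5 + 6·5 + 1·5 + 4·2 + 3·4 + 8·0 + 4·5 = 105
A has the highest Borda score (107).

A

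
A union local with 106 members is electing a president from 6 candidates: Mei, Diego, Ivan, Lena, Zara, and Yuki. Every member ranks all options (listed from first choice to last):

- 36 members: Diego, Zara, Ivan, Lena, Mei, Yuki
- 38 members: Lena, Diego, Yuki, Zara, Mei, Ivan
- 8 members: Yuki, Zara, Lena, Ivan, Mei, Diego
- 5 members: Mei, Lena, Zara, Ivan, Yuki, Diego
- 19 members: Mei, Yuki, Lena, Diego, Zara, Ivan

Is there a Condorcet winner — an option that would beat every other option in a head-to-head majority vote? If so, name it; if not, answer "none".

Lena

Lena vs Mei: 82–24 for Lena.
Lena vs Diego: 70–36 for Lena.
Lena vs Ivan: 70–36 for Lena.
Lena vs Zara: 62–44 for Lena.
Lena vs Yuki: 79–27 for Lena.
Lena beats every other option head-to-head.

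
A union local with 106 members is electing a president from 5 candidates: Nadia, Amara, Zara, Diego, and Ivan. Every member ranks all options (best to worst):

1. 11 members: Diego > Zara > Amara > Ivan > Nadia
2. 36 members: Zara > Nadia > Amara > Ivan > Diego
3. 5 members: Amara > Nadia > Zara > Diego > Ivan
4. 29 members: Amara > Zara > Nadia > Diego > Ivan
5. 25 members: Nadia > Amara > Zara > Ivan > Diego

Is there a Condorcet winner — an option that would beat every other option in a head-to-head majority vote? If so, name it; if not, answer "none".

Checking pairwise contests:
Zara beats Nadia 76–30.
Nadia beats Amara 61–45.
Amara beats Zara 59–47.
Nadia beats Diego 95–11.
Nadia beats Ivan 95–11.
Every option loses at least one head-to-head, so there is no Condorcet winner.

none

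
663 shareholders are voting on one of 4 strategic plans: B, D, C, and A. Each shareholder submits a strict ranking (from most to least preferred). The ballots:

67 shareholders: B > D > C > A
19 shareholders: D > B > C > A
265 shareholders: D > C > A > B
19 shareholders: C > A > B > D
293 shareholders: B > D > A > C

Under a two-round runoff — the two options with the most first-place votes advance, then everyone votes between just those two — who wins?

B

Round 1 first-place votes: B 360, D 284, C 19, A 0.
B and D advance.
Runoff: B is preferred to D by 379 voters; D by 284.
B wins the runoff.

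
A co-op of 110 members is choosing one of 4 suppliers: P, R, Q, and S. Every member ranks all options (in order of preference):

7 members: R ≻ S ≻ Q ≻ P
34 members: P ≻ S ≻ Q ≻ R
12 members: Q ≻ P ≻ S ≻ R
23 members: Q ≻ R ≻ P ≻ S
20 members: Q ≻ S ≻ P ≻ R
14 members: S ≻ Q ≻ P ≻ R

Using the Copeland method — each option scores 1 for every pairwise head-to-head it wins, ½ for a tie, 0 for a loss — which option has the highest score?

Q

P: beats R and S; loses to Q → score 2.
R: loses to P, Q, and S → score 0.
Q: beats P and R; ties S → score 2.5.
S: beats R; ties Q; loses to P → score 1.5.
Q has the best pairwise record.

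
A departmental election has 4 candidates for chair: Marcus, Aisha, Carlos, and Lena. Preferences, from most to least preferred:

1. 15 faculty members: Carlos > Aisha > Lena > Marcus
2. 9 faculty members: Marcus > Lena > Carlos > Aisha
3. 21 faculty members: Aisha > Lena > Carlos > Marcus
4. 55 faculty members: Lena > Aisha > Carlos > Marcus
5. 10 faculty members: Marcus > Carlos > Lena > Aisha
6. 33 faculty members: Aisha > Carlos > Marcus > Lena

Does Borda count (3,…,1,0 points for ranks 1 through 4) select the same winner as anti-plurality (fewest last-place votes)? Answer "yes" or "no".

Borda — scores: Marcus 90, Aisha 302, Carlos 216, Lena 250. Winner: Aisha.
Anti-plurality — last-place votes: Marcus 91, Aisha 19, Carlos 0, Lena 33. Winner: Carlos.
The two methods disagree.

no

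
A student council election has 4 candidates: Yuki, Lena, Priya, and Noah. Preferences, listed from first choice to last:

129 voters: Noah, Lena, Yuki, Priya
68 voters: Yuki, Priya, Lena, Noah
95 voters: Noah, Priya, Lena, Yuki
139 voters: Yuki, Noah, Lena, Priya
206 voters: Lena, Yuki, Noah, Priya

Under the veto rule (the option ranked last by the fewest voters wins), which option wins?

Lena

Last-place votes: Yuki 95, Lena 0, Priya 474, Noah 68.
Lena is ranked last by the fewest voters, so Lena wins.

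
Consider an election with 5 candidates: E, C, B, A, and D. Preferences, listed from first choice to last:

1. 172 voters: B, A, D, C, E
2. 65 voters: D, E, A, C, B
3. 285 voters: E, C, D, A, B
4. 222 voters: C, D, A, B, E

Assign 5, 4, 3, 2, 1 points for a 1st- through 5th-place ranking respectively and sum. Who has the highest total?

E: 172·1 + 65·4 + 285·5 + 222·1 = 2079
C: 172·2 + 65·2 + 285·4 + 222·5 = 2724
B: 172·5 + 65·1 + 285·1 + 222·2 = 1654
A: 172·4 + 65·3 + 285·2 + 222·3 = 2119
D: 172·3 + 65·5 + 285·3 + 222·4 = 2584
C has the highest Borda score (2724).

C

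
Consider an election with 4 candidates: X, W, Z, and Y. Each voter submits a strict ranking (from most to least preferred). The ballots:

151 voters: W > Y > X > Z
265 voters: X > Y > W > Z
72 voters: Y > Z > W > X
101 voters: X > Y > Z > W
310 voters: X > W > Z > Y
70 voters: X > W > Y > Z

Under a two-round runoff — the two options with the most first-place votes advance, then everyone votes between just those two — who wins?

X

Round 1 first-place votes: X 746, W 151, Z 0, Y 72.
X and W advance.
Runoff: X is preferred to W by 746 voters; W by 223.
X wins the runoff.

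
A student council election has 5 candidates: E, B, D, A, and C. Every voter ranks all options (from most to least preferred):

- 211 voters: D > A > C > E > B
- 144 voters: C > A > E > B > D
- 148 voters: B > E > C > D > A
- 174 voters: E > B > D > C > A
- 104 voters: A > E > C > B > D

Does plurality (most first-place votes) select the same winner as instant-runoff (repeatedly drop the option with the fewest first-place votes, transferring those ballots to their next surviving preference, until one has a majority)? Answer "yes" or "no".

no

Plurality — first-place votes: E 174, B 148, D 211, A 104, C 144. Winner: D.
Instant-runoff — R1 E 174, B 148, D 211, A 104, C 144 (A out); R2 E 278, B 148, D 211, C 144 (C out); R3 E 422, B 148, D 211 (E winner). Winner: E.
The two methods disagree.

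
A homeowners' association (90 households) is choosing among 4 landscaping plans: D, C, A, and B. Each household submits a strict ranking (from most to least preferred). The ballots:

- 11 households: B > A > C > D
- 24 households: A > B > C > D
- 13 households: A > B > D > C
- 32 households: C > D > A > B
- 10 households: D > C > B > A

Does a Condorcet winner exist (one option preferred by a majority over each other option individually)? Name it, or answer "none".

A

A vs D: 48–42 for A.
A vs C: 48–42 for A.
A vs B: 69–21 for A.
A beats every other option head-to-head.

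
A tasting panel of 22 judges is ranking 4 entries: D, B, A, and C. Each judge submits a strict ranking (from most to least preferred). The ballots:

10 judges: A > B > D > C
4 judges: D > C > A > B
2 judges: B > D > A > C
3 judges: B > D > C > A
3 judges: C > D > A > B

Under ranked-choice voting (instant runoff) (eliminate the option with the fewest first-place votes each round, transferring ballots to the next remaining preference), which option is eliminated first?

C

Round 1: D 4, B 5, A 10, C 3. Eliminate C.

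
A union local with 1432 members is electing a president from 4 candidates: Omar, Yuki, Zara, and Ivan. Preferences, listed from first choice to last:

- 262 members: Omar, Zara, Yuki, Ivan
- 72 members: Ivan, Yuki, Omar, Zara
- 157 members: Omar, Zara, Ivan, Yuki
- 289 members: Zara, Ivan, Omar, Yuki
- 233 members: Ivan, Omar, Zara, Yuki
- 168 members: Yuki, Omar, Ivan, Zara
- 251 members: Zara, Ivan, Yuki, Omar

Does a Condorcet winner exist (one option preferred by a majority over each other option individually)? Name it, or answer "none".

Checking pairwise contests:
Ivan beats Omar 845–587.
Omar beats Yuki 941–491.
Omar beats Zara 892–540.
Zara beats Ivan 959–473.
Every option loses at least one head-to-head, so there is no Condorcet winner.

none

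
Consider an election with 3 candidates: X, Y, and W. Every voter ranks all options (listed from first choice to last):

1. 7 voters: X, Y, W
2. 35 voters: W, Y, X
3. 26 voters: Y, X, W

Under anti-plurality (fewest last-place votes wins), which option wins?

Last-place votes: X 35, Y 0, W 33.
Y is ranked last by the fewest voters, so Y wins.

Y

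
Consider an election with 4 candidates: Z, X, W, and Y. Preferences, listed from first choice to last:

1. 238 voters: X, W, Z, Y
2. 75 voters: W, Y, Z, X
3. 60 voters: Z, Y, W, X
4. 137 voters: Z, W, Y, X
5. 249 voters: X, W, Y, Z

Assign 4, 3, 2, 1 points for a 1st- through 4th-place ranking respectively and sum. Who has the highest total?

W

Z: 238·2 + 75·2 + 60·4 + 137·4 + 249·1 = 1663
X: 238·4 + 75·1 + 60·1 + 137·1 + 249·4 = 2220
W: 238·3 + 75·4 + 60·2 + 137·3 + 249·3 = 2292
Y: 238·1 + 75·3 + 60·3 + 137·2 + 249·2 = 1415
W has the highest Borda score (2292).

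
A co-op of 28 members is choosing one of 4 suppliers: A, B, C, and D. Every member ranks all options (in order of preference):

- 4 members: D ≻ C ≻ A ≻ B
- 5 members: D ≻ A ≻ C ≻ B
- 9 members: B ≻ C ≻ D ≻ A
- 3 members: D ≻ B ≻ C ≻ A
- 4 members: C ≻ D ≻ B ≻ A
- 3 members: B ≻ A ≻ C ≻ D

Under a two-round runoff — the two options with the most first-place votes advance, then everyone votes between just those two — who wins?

D

Round 1 first-place votes: A 0, B 12, C 4, D 12.
B and D advance.
Runoff: B is preferred to D by 12 voters; D by 16.
D wins the runoff.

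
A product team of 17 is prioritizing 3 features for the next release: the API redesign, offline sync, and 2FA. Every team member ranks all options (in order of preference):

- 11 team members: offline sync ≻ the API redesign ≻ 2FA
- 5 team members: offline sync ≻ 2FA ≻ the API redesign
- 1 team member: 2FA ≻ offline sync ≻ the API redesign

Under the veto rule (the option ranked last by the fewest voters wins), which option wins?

offline sync

Last-place votes: the API redesign 6, offline sync 0, 2FA 11.
offline sync is ranked last by the fewest voters, so offline sync wins.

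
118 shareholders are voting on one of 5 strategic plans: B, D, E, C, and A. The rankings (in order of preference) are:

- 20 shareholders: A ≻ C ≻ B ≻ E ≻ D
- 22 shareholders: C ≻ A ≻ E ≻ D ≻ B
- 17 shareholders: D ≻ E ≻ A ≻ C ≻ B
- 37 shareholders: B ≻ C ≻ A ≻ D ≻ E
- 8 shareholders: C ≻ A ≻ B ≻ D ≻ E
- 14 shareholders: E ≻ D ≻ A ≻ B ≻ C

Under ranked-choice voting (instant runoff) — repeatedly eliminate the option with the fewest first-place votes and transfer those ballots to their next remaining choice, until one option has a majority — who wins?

Round 1: B 37, D 17, E 14, C 30, A 20. Eliminate E.
Round 2: B 37, D 31, C 30, A 20. Eliminate A.
Round 3: B 37, D 31, C 50. Eliminate D.
Round 4: B 51, C 67. C has a majority.

C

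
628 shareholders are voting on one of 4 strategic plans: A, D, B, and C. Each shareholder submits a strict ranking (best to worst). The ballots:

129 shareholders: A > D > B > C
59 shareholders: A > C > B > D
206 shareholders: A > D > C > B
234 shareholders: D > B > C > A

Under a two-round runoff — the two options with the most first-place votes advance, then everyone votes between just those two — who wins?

A

Round 1 first-place votes: A 394, D 234, B 0, C 0.
A and D advance.
Runoff: A is preferred to D by 394 voters; D by 234.
A wins the runoff.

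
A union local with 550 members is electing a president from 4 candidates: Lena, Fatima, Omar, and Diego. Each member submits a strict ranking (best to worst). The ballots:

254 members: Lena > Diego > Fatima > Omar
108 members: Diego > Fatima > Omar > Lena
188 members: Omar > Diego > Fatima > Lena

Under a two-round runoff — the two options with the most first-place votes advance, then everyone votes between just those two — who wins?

Omar

Round 1 first-place votes: Lena 254, Fatima 0, Omar 188, Diego 108.
Lena and Omar advance.
Runoff: Lena is preferred to Omar by 254 voters; Omar by 296.
Omar wins the runoff.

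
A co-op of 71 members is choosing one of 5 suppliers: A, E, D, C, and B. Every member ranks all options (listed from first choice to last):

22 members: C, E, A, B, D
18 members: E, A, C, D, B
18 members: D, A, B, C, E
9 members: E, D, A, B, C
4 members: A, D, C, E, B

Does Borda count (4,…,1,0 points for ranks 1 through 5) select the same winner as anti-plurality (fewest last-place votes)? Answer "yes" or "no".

Borda — scores: A 186, E 178, D 129, C 150, B 67. Winner: A.
Anti-plurality — last-place votes: A 0, E 18, D 22, C 9, B 22. Winner: A.
The two methods agree.

yes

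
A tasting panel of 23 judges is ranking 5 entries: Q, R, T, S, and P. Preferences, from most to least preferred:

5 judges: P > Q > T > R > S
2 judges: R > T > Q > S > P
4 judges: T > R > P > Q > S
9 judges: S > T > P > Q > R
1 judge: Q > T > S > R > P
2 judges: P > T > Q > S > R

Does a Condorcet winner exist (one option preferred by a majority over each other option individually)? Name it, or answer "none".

T vs Q: 17–6 for T.
T vs R: 21–2 for T.
T vs S: 14–9 for T.
T vs P: 16–7 for T.
T beats every other option head-to-head.

T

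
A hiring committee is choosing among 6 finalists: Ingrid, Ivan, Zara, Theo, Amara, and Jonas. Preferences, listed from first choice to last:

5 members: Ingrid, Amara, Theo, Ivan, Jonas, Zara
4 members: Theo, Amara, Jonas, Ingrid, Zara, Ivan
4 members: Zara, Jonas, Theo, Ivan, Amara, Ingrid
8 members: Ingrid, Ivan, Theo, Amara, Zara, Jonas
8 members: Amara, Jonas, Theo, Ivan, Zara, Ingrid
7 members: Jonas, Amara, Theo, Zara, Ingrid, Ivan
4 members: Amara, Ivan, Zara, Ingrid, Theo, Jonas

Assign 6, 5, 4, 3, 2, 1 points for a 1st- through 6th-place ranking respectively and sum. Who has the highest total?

Ingrid: 5·6 + 4·3 + 4·1 + 8·6 + 8·1 + 7·2 + 4·3 = 128
Ivan: 5·3 + 4·1 + 4·3 + 8·5 + 8·3 + 7·1 + 4·5 = 122
Zara: 5·1 + 4·2 + 4·6 + 8·2 + 8·2 + 7·3 + 4·4 = 106
Theo: 5·4 + 4·6 + 4·4 + 8·4 + 8·4 + 7·4 + 4·2 = 160
Amara: 5·5 + 4·5 + 4·2 + 8·3 + 8·6 + 7·5 + 4·6 = 184
Jonas: 5·2 + 4·4 + 4·5 + 8·1 + 8·5 + 7·6 + 4·1 = 140
Amara has the highest Borda score (184).

Amara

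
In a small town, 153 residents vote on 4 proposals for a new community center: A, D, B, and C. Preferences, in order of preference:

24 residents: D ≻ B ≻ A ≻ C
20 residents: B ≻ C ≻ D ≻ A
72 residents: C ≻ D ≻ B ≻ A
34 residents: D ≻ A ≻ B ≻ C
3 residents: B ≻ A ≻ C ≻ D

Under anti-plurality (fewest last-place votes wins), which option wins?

Last-place votes: A 92, D 3, B 0, C 58.
B is ranked last by the fewest voters, so B wins.

B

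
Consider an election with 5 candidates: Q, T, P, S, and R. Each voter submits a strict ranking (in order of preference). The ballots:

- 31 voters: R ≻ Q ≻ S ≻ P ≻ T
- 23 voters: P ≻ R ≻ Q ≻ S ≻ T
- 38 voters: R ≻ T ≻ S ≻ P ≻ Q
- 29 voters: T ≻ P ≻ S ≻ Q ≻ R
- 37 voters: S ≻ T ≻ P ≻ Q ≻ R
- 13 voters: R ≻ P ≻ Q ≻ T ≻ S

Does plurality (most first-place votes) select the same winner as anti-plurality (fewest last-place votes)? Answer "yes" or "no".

no

Plurality — first-place votes: Q 0, T 29, P 23, S 37, R 82. Winner: R.
Anti-plurality — last-place votes: Q 38, T 54, P 0, S 13, R 66. Winner: P.
The two methods disagree.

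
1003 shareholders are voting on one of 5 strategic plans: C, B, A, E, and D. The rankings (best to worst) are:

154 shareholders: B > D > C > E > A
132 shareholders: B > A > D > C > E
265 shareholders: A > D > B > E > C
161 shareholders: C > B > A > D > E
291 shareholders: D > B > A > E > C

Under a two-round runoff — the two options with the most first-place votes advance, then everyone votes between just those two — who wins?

Round 1 first-place votes: C 161, B 286, A 265, E 0, D 291.
D and B advance.
Runoff: D is preferred to B by 556 voters; B by 447.
D wins the runoff.

D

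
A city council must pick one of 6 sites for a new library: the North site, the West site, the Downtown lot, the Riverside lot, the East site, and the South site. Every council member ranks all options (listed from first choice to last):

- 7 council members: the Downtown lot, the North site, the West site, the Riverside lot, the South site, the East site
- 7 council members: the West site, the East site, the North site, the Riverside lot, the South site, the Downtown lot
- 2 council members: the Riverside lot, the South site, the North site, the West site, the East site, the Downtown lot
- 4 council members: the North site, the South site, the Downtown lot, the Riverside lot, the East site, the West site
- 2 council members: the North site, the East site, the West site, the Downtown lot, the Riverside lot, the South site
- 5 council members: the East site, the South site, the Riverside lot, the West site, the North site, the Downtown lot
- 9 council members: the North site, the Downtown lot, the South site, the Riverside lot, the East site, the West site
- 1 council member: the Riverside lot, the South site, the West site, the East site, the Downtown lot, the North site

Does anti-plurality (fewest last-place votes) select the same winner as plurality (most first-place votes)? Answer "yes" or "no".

no

Anti-plurality — last-place votes: the North site 1, the West site 13, the Downtown lot 14, the Riverside lot 0, the East site 7, the South site 2. Winner: the Riverside lot.
Plurality — first-place votes: the North site 15, the West site 7, the Downtown lot 7, the Riverside lot 3, the East site 5, the South site 0. Winner: the North site.
The two methods disagree.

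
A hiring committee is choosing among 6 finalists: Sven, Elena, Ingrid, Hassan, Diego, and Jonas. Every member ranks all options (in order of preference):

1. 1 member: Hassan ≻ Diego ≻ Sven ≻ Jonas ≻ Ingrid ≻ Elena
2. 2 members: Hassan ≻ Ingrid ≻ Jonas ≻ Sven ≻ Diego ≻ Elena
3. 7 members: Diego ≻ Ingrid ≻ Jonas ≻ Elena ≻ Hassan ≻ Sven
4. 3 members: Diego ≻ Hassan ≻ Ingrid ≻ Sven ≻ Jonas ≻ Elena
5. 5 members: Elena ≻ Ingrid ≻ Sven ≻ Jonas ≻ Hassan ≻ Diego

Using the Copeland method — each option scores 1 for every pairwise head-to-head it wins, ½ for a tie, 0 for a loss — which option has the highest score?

Sven: ties Jonas; loses to Elena, Ingrid, Hassan, and Diego → score 0.5.
Elena: beats Sven and Hassan; loses to Ingrid, Diego, and Jonas → score 2.
Ingrid: beats Sven, Elena, Hassan, and Jonas; loses to Diego → score 4.
Hassan: beats Sven; loses to Elena, Ingrid, Diego, and Jonas → score 1.
Diego: beats Sven, Elena, Ingrid, Hassan, and Jonas → score 5.
Jonas: beats Elena and Hassan; ties Sven; loses to Ingrid and Diego → score 2.5.
Diego has the best pairwise record.

Diego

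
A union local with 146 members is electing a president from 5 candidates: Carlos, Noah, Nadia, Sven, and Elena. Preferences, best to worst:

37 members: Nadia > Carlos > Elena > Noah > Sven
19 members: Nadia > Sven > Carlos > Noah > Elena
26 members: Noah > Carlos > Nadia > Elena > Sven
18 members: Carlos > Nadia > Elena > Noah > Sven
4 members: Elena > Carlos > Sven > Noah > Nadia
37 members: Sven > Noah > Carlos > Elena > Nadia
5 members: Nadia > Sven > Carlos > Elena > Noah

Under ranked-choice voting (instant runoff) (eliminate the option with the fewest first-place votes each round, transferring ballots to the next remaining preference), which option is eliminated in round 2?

Carlos

Round 1: Carlos 18, Noah 26, Nadia 61, Sven 37, Elena 4. Eliminate Elena.
Round 2: Carlos 22, Noah 26, Nadia 61, Sven 37. Eliminate Carlos.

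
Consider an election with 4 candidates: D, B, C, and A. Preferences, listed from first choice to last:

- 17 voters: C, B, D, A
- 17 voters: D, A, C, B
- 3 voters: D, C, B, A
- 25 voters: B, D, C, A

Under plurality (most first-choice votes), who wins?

B

First-place votes: D 20, B 25, C 17, A 0.
B has the most first-place votes.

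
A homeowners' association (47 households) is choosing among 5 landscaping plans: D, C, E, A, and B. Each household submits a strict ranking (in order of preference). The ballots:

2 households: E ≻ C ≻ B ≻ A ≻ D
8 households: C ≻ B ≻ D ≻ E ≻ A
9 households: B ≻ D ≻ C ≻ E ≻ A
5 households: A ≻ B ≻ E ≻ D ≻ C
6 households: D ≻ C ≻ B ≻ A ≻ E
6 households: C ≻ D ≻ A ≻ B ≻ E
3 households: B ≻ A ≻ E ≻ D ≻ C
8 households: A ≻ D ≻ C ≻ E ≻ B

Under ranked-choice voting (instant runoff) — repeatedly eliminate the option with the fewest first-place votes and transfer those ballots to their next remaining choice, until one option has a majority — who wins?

C

Round 1: D 6, C 14, E 2, A 13, B 12. Eliminate E.
Round 2: D 6, C 16, A 13, B 12. Eliminate D.
Round 3: C 22, A 13, B 12. Eliminate B.
Round 4: C 31, A 16. C has a majority.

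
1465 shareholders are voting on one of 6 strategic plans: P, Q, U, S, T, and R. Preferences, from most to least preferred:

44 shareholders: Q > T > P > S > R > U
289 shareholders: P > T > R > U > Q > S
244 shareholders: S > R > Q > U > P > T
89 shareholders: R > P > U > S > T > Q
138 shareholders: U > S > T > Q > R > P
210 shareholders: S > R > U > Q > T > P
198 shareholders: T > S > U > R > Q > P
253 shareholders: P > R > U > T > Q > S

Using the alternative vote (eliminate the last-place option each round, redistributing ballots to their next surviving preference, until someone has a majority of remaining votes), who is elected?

S

Round 1: P 542, Q 44, U 138, S 454, T 198, R 89. Eliminate Q.
Round 2: P 542, U 138, S 454, T 242, R 89. Eliminate R.
Round 3: P 631, U 138, S 454, T 242. Eliminate U.
Round 4: P 631, S 592, T 242. Eliminate T.
Round 5: P 675, S 790. S has a majority.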